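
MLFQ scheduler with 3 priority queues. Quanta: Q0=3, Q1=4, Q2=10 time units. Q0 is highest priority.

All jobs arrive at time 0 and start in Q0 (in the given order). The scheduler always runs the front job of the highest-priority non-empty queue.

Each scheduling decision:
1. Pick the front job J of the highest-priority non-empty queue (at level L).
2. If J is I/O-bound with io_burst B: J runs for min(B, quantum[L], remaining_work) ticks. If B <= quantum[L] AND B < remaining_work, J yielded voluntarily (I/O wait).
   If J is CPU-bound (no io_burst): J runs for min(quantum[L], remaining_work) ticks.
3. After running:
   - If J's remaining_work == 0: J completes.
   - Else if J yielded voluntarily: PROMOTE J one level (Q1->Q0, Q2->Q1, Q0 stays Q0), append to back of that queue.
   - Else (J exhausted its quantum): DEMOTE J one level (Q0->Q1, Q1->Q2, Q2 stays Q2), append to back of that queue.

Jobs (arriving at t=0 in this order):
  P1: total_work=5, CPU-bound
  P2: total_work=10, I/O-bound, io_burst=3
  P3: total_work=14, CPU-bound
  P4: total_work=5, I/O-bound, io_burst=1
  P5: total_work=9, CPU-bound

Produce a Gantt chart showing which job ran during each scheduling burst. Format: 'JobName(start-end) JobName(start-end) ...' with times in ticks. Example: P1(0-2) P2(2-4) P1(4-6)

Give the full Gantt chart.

t=0-3: P1@Q0 runs 3, rem=2, quantum used, demote→Q1. Q0=[P2,P3,P4,P5] Q1=[P1] Q2=[]
t=3-6: P2@Q0 runs 3, rem=7, I/O yield, promote→Q0. Q0=[P3,P4,P5,P2] Q1=[P1] Q2=[]
t=6-9: P3@Q0 runs 3, rem=11, quantum used, demote→Q1. Q0=[P4,P5,P2] Q1=[P1,P3] Q2=[]
t=9-10: P4@Q0 runs 1, rem=4, I/O yield, promote→Q0. Q0=[P5,P2,P4] Q1=[P1,P3] Q2=[]
t=10-13: P5@Q0 runs 3, rem=6, quantum used, demote→Q1. Q0=[P2,P4] Q1=[P1,P3,P5] Q2=[]
t=13-16: P2@Q0 runs 3, rem=4, I/O yield, promote→Q0. Q0=[P4,P2] Q1=[P1,P3,P5] Q2=[]
t=16-17: P4@Q0 runs 1, rem=3, I/O yield, promote→Q0. Q0=[P2,P4] Q1=[P1,P3,P5] Q2=[]
t=17-20: P2@Q0 runs 3, rem=1, I/O yield, promote→Q0. Q0=[P4,P2] Q1=[P1,P3,P5] Q2=[]
t=20-21: P4@Q0 runs 1, rem=2, I/O yield, promote→Q0. Q0=[P2,P4] Q1=[P1,P3,P5] Q2=[]
t=21-22: P2@Q0 runs 1, rem=0, completes. Q0=[P4] Q1=[P1,P3,P5] Q2=[]
t=22-23: P4@Q0 runs 1, rem=1, I/O yield, promote→Q0. Q0=[P4] Q1=[P1,P3,P5] Q2=[]
t=23-24: P4@Q0 runs 1, rem=0, completes. Q0=[] Q1=[P1,P3,P5] Q2=[]
t=24-26: P1@Q1 runs 2, rem=0, completes. Q0=[] Q1=[P3,P5] Q2=[]
t=26-30: P3@Q1 runs 4, rem=7, quantum used, demote→Q2. Q0=[] Q1=[P5] Q2=[P3]
t=30-34: P5@Q1 runs 4, rem=2, quantum used, demote→Q2. Q0=[] Q1=[] Q2=[P3,P5]
t=34-41: P3@Q2 runs 7, rem=0, completes. Q0=[] Q1=[] Q2=[P5]
t=41-43: P5@Q2 runs 2, rem=0, completes. Q0=[] Q1=[] Q2=[]

Answer: P1(0-3) P2(3-6) P3(6-9) P4(9-10) P5(10-13) P2(13-16) P4(16-17) P2(17-20) P4(20-21) P2(21-22) P4(22-23) P4(23-24) P1(24-26) P3(26-30) P5(30-34) P3(34-41) P5(41-43)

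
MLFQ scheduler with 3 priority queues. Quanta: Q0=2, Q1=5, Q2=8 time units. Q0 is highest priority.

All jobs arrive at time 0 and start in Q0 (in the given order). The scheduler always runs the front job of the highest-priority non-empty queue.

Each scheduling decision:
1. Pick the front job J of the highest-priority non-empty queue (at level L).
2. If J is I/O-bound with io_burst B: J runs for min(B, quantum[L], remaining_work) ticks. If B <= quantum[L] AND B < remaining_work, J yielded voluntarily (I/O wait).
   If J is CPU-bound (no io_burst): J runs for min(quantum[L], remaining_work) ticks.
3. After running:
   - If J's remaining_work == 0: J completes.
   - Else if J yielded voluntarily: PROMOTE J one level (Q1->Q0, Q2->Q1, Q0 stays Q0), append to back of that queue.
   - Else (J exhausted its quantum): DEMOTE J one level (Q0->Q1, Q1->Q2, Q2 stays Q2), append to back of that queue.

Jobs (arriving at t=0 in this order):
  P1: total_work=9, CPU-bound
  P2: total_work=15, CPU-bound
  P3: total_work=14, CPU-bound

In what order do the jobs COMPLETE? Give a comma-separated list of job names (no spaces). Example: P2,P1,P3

Answer: P1,P2,P3

Derivation:
t=0-2: P1@Q0 runs 2, rem=7, quantum used, demote→Q1. Q0=[P2,P3] Q1=[P1] Q2=[]
t=2-4: P2@Q0 runs 2, rem=13, quantum used, demote→Q1. Q0=[P3] Q1=[P1,P2] Q2=[]
t=4-6: P3@Q0 runs 2, rem=12, quantum used, demote→Q1. Q0=[] Q1=[P1,P2,P3] Q2=[]
t=6-11: P1@Q1 runs 5, rem=2, quantum used, demote→Q2. Q0=[] Q1=[P2,P3] Q2=[P1]
t=11-16: P2@Q1 runs 5, rem=8, quantum used, demote→Q2. Q0=[] Q1=[P3] Q2=[P1,P2]
t=16-21: P3@Q1 runs 5, rem=7, quantum used, demote→Q2. Q0=[] Q1=[] Q2=[P1,P2,P3]
t=21-23: P1@Q2 runs 2, rem=0, completes. Q0=[] Q1=[] Q2=[P2,P3]
t=23-31: P2@Q2 runs 8, rem=0, completes. Q0=[] Q1=[] Q2=[P3]
t=31-38: P3@Q2 runs 7, rem=0, completes. Q0=[] Q1=[] Q2=[]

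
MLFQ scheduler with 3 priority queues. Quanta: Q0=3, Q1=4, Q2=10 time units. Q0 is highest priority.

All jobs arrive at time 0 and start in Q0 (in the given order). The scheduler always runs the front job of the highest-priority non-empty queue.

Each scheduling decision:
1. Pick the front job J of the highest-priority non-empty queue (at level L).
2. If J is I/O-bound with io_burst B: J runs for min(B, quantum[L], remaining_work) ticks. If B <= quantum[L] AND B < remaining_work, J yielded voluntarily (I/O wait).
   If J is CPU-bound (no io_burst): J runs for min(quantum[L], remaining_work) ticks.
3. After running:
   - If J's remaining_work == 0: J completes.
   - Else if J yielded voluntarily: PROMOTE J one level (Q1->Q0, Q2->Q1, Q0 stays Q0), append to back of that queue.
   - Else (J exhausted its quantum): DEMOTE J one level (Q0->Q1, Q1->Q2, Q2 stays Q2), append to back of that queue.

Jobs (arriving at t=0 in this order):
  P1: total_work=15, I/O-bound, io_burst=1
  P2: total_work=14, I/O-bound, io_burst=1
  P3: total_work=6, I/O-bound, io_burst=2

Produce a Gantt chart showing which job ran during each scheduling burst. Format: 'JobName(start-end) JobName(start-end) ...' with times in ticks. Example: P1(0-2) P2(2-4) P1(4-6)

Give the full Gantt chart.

Answer: P1(0-1) P2(1-2) P3(2-4) P1(4-5) P2(5-6) P3(6-8) P1(8-9) P2(9-10) P3(10-12) P1(12-13) P2(13-14) P1(14-15) P2(15-16) P1(16-17) P2(17-18) P1(18-19) P2(19-20) P1(20-21) P2(21-22) P1(22-23) P2(23-24) P1(24-25) P2(25-26) P1(26-27) P2(27-28) P1(28-29) P2(29-30) P1(30-31) P2(31-32) P1(32-33) P2(33-34) P1(34-35)

Derivation:
t=0-1: P1@Q0 runs 1, rem=14, I/O yield, promote→Q0. Q0=[P2,P3,P1] Q1=[] Q2=[]
t=1-2: P2@Q0 runs 1, rem=13, I/O yield, promote→Q0. Q0=[P3,P1,P2] Q1=[] Q2=[]
t=2-4: P3@Q0 runs 2, rem=4, I/O yield, promote→Q0. Q0=[P1,P2,P3] Q1=[] Q2=[]
t=4-5: P1@Q0 runs 1, rem=13, I/O yield, promote→Q0. Q0=[P2,P3,P1] Q1=[] Q2=[]
t=5-6: P2@Q0 runs 1, rem=12, I/O yield, promote→Q0. Q0=[P3,P1,P2] Q1=[] Q2=[]
t=6-8: P3@Q0 runs 2, rem=2, I/O yield, promote→Q0. Q0=[P1,P2,P3] Q1=[] Q2=[]
t=8-9: P1@Q0 runs 1, rem=12, I/O yield, promote→Q0. Q0=[P2,P3,P1] Q1=[] Q2=[]
t=9-10: P2@Q0 runs 1, rem=11, I/O yield, promote→Q0. Q0=[P3,P1,P2] Q1=[] Q2=[]
t=10-12: P3@Q0 runs 2, rem=0, completes. Q0=[P1,P2] Q1=[] Q2=[]
t=12-13: P1@Q0 runs 1, rem=11, I/O yield, promote→Q0. Q0=[P2,P1] Q1=[] Q2=[]
t=13-14: P2@Q0 runs 1, rem=10, I/O yield, promote→Q0. Q0=[P1,P2] Q1=[] Q2=[]
t=14-15: P1@Q0 runs 1, rem=10, I/O yield, promote→Q0. Q0=[P2,P1] Q1=[] Q2=[]
t=15-16: P2@Q0 runs 1, rem=9, I/O yield, promote→Q0. Q0=[P1,P2] Q1=[] Q2=[]
t=16-17: P1@Q0 runs 1, rem=9, I/O yield, promote→Q0. Q0=[P2,P1] Q1=[] Q2=[]
t=17-18: P2@Q0 runs 1, rem=8, I/O yield, promote→Q0. Q0=[P1,P2] Q1=[] Q2=[]
t=18-19: P1@Q0 runs 1, rem=8, I/O yield, promote→Q0. Q0=[P2,P1] Q1=[] Q2=[]
t=19-20: P2@Q0 runs 1, rem=7, I/O yield, promote→Q0. Q0=[P1,P2] Q1=[] Q2=[]
t=20-21: P1@Q0 runs 1, rem=7, I/O yield, promote→Q0. Q0=[P2,P1] Q1=[] Q2=[]
t=21-22: P2@Q0 runs 1, rem=6, I/O yield, promote→Q0. Q0=[P1,P2] Q1=[] Q2=[]
t=22-23: P1@Q0 runs 1, rem=6, I/O yield, promote→Q0. Q0=[P2,P1] Q1=[] Q2=[]
t=23-24: P2@Q0 runs 1, rem=5, I/O yield, promote→Q0. Q0=[P1,P2] Q1=[] Q2=[]
t=24-25: P1@Q0 runs 1, rem=5, I/O yield, promote→Q0. Q0=[P2,P1] Q1=[] Q2=[]
t=25-26: P2@Q0 runs 1, rem=4, I/O yield, promote→Q0. Q0=[P1,P2] Q1=[] Q2=[]
t=26-27: P1@Q0 runs 1, rem=4, I/O yield, promote→Q0. Q0=[P2,P1] Q1=[] Q2=[]
t=27-28: P2@Q0 runs 1, rem=3, I/O yield, promote→Q0. Q0=[P1,P2] Q1=[] Q2=[]
t=28-29: P1@Q0 runs 1, rem=3, I/O yield, promote→Q0. Q0=[P2,P1] Q1=[] Q2=[]
t=29-30: P2@Q0 runs 1, rem=2, I/O yield, promote→Q0. Q0=[P1,P2] Q1=[] Q2=[]
t=30-31: P1@Q0 runs 1, rem=2, I/O yield, promote→Q0. Q0=[P2,P1] Q1=[] Q2=[]
t=31-32: P2@Q0 runs 1, rem=1, I/O yield, promote→Q0. Q0=[P1,P2] Q1=[] Q2=[]
t=32-33: P1@Q0 runs 1, rem=1, I/O yield, promote→Q0. Q0=[P2,P1] Q1=[] Q2=[]
t=33-34: P2@Q0 runs 1, rem=0, completes. Q0=[P1] Q1=[] Q2=[]
t=34-35: P1@Q0 runs 1, rem=0, completes. Q0=[] Q1=[] Q2=[]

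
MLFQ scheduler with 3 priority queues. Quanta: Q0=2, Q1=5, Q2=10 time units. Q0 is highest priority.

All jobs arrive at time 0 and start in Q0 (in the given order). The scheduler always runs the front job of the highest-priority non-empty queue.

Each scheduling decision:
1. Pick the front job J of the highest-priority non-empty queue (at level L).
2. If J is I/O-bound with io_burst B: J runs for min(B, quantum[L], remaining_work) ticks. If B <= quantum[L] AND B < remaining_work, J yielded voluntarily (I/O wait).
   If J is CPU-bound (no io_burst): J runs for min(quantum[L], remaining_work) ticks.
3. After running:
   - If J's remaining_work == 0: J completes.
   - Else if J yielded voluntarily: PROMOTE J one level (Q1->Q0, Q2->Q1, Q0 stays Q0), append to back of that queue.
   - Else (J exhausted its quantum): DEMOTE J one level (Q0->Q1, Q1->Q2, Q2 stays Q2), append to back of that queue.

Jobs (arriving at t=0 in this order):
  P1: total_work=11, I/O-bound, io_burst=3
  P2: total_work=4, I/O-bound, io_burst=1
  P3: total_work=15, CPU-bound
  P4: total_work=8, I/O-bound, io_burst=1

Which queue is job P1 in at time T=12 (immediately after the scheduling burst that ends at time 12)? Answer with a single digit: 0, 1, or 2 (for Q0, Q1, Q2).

Answer: 1

Derivation:
t=0-2: P1@Q0 runs 2, rem=9, quantum used, demote→Q1. Q0=[P2,P3,P4] Q1=[P1] Q2=[]
t=2-3: P2@Q0 runs 1, rem=3, I/O yield, promote→Q0. Q0=[P3,P4,P2] Q1=[P1] Q2=[]
t=3-5: P3@Q0 runs 2, rem=13, quantum used, demote→Q1. Q0=[P4,P2] Q1=[P1,P3] Q2=[]
t=5-6: P4@Q0 runs 1, rem=7, I/O yield, promote→Q0. Q0=[P2,P4] Q1=[P1,P3] Q2=[]
t=6-7: P2@Q0 runs 1, rem=2, I/O yield, promote→Q0. Q0=[P4,P2] Q1=[P1,P3] Q2=[]
t=7-8: P4@Q0 runs 1, rem=6, I/O yield, promote→Q0. Q0=[P2,P4] Q1=[P1,P3] Q2=[]
t=8-9: P2@Q0 runs 1, rem=1, I/O yield, promote→Q0. Q0=[P4,P2] Q1=[P1,P3] Q2=[]
t=9-10: P4@Q0 runs 1, rem=5, I/O yield, promote→Q0. Q0=[P2,P4] Q1=[P1,P3] Q2=[]
t=10-11: P2@Q0 runs 1, rem=0, completes. Q0=[P4] Q1=[P1,P3] Q2=[]
t=11-12: P4@Q0 runs 1, rem=4, I/O yield, promote→Q0. Q0=[P4] Q1=[P1,P3] Q2=[]
t=12-13: P4@Q0 runs 1, rem=3, I/O yield, promote→Q0. Q0=[P4] Q1=[P1,P3] Q2=[]
t=13-14: P4@Q0 runs 1, rem=2, I/O yield, promote→Q0. Q0=[P4] Q1=[P1,P3] Q2=[]
t=14-15: P4@Q0 runs 1, rem=1, I/O yield, promote→Q0. Q0=[P4] Q1=[P1,P3] Q2=[]
t=15-16: P4@Q0 runs 1, rem=0, completes. Q0=[] Q1=[P1,P3] Q2=[]
t=16-19: P1@Q1 runs 3, rem=6, I/O yield, promote→Q0. Q0=[P1] Q1=[P3] Q2=[]
t=19-21: P1@Q0 runs 2, rem=4, quantum used, demote→Q1. Q0=[] Q1=[P3,P1] Q2=[]
t=21-26: P3@Q1 runs 5, rem=8, quantum used, demote→Q2. Q0=[] Q1=[P1] Q2=[P3]
t=26-29: P1@Q1 runs 3, rem=1, I/O yield, promote→Q0. Q0=[P1] Q1=[] Q2=[P3]
t=29-30: P1@Q0 runs 1, rem=0, completes. Q0=[] Q1=[] Q2=[P3]
t=30-38: P3@Q2 runs 8, rem=0, completes. Q0=[] Q1=[] Q2=[]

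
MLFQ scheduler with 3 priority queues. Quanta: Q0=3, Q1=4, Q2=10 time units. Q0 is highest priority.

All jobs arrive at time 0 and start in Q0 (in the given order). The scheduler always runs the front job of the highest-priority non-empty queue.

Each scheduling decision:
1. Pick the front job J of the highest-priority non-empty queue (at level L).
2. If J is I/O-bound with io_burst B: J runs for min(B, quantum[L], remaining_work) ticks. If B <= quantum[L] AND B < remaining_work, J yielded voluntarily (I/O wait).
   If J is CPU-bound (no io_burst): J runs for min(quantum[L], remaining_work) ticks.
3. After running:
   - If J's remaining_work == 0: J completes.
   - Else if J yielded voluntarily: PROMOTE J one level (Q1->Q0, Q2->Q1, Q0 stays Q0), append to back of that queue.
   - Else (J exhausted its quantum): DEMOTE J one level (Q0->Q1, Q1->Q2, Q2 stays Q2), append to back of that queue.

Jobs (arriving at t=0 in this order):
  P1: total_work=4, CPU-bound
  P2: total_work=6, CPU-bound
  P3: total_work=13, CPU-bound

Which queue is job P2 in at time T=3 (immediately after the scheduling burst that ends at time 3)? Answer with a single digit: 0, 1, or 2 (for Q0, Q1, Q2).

Answer: 0

Derivation:
t=0-3: P1@Q0 runs 3, rem=1, quantum used, demote→Q1. Q0=[P2,P3] Q1=[P1] Q2=[]
t=3-6: P2@Q0 runs 3, rem=3, quantum used, demote→Q1. Q0=[P3] Q1=[P1,P2] Q2=[]
t=6-9: P3@Q0 runs 3, rem=10, quantum used, demote→Q1. Q0=[] Q1=[P1,P2,P3] Q2=[]
t=9-10: P1@Q1 runs 1, rem=0, completes. Q0=[] Q1=[P2,P3] Q2=[]
t=10-13: P2@Q1 runs 3, rem=0, completes. Q0=[] Q1=[P3] Q2=[]
t=13-17: P3@Q1 runs 4, rem=6, quantum used, demote→Q2. Q0=[] Q1=[] Q2=[P3]
t=17-23: P3@Q2 runs 6, rem=0, completes. Q0=[] Q1=[] Q2=[]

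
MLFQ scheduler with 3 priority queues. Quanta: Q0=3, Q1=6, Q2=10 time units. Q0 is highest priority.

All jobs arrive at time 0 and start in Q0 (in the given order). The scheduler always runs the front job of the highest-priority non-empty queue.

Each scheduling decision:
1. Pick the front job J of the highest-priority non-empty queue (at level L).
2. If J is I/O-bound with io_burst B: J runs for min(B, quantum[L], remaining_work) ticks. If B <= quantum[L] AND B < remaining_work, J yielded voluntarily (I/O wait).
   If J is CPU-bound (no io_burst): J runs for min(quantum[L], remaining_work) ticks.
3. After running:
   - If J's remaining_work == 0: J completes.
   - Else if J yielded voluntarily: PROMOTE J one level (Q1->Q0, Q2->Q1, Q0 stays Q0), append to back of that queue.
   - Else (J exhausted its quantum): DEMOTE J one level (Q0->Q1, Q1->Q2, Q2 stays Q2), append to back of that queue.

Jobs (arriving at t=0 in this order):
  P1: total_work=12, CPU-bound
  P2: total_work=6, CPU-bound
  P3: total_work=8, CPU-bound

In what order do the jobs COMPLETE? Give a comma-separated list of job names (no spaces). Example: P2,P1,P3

Answer: P2,P3,P1

Derivation:
t=0-3: P1@Q0 runs 3, rem=9, quantum used, demote→Q1. Q0=[P2,P3] Q1=[P1] Q2=[]
t=3-6: P2@Q0 runs 3, rem=3, quantum used, demote→Q1. Q0=[P3] Q1=[P1,P2] Q2=[]
t=6-9: P3@Q0 runs 3, rem=5, quantum used, demote→Q1. Q0=[] Q1=[P1,P2,P3] Q2=[]
t=9-15: P1@Q1 runs 6, rem=3, quantum used, demote→Q2. Q0=[] Q1=[P2,P3] Q2=[P1]
t=15-18: P2@Q1 runs 3, rem=0, completes. Q0=[] Q1=[P3] Q2=[P1]
t=18-23: P3@Q1 runs 5, rem=0, completes. Q0=[] Q1=[] Q2=[P1]
t=23-26: P1@Q2 runs 3, rem=0, completes. Q0=[] Q1=[] Q2=[]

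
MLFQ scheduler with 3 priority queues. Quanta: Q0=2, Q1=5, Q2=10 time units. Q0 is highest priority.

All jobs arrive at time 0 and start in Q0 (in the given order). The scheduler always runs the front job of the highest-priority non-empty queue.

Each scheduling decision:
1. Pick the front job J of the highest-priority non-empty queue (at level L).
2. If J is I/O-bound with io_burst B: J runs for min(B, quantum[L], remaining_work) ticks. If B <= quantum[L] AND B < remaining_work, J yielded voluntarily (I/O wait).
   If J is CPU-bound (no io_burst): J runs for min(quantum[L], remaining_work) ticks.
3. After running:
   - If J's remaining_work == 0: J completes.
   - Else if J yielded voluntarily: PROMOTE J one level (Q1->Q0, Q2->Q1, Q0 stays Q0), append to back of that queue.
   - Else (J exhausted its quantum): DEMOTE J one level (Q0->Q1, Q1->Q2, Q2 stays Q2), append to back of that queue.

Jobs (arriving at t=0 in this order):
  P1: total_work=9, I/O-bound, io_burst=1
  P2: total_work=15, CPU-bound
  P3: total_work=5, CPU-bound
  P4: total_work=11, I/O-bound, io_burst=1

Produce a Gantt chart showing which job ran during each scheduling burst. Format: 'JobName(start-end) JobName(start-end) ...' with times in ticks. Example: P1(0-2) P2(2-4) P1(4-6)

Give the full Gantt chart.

Answer: P1(0-1) P2(1-3) P3(3-5) P4(5-6) P1(6-7) P4(7-8) P1(8-9) P4(9-10) P1(10-11) P4(11-12) P1(12-13) P4(13-14) P1(14-15) P4(15-16) P1(16-17) P4(17-18) P1(18-19) P4(19-20) P1(20-21) P4(21-22) P4(22-23) P4(23-24) P2(24-29) P3(29-32) P2(32-40)

Derivation:
t=0-1: P1@Q0 runs 1, rem=8, I/O yield, promote→Q0. Q0=[P2,P3,P4,P1] Q1=[] Q2=[]
t=1-3: P2@Q0 runs 2, rem=13, quantum used, demote→Q1. Q0=[P3,P4,P1] Q1=[P2] Q2=[]
t=3-5: P3@Q0 runs 2, rem=3, quantum used, demote→Q1. Q0=[P4,P1] Q1=[P2,P3] Q2=[]
t=5-6: P4@Q0 runs 1, rem=10, I/O yield, promote→Q0. Q0=[P1,P4] Q1=[P2,P3] Q2=[]
t=6-7: P1@Q0 runs 1, rem=7, I/O yield, promote→Q0. Q0=[P4,P1] Q1=[P2,P3] Q2=[]
t=7-8: P4@Q0 runs 1, rem=9, I/O yield, promote→Q0. Q0=[P1,P4] Q1=[P2,P3] Q2=[]
t=8-9: P1@Q0 runs 1, rem=6, I/O yield, promote→Q0. Q0=[P4,P1] Q1=[P2,P3] Q2=[]
t=9-10: P4@Q0 runs 1, rem=8, I/O yield, promote→Q0. Q0=[P1,P4] Q1=[P2,P3] Q2=[]
t=10-11: P1@Q0 runs 1, rem=5, I/O yield, promote→Q0. Q0=[P4,P1] Q1=[P2,P3] Q2=[]
t=11-12: P4@Q0 runs 1, rem=7, I/O yield, promote→Q0. Q0=[P1,P4] Q1=[P2,P3] Q2=[]
t=12-13: P1@Q0 runs 1, rem=4, I/O yield, promote→Q0. Q0=[P4,P1] Q1=[P2,P3] Q2=[]
t=13-14: P4@Q0 runs 1, rem=6, I/O yield, promote→Q0. Q0=[P1,P4] Q1=[P2,P3] Q2=[]
t=14-15: P1@Q0 runs 1, rem=3, I/O yield, promote→Q0. Q0=[P4,P1] Q1=[P2,P3] Q2=[]
t=15-16: P4@Q0 runs 1, rem=5, I/O yield, promote→Q0. Q0=[P1,P4] Q1=[P2,P3] Q2=[]
t=16-17: P1@Q0 runs 1, rem=2, I/O yield, promote→Q0. Q0=[P4,P1] Q1=[P2,P3] Q2=[]
t=17-18: P4@Q0 runs 1, rem=4, I/O yield, promote→Q0. Q0=[P1,P4] Q1=[P2,P3] Q2=[]
t=18-19: P1@Q0 runs 1, rem=1, I/O yield, promote→Q0. Q0=[P4,P1] Q1=[P2,P3] Q2=[]
t=19-20: P4@Q0 runs 1, rem=3, I/O yield, promote→Q0. Q0=[P1,P4] Q1=[P2,P3] Q2=[]
t=20-21: P1@Q0 runs 1, rem=0, completes. Q0=[P4] Q1=[P2,P3] Q2=[]
t=21-22: P4@Q0 runs 1, rem=2, I/O yield, promote→Q0. Q0=[P4] Q1=[P2,P3] Q2=[]
t=22-23: P4@Q0 runs 1, rem=1, I/O yield, promote→Q0. Q0=[P4] Q1=[P2,P3] Q2=[]
t=23-24: P4@Q0 runs 1, rem=0, completes. Q0=[] Q1=[P2,P3] Q2=[]
t=24-29: P2@Q1 runs 5, rem=8, quantum used, demote→Q2. Q0=[] Q1=[P3] Q2=[P2]
t=29-32: P3@Q1 runs 3, rem=0, completes. Q0=[] Q1=[] Q2=[P2]
t=32-40: P2@Q2 runs 8, rem=0, completes. Q0=[] Q1=[] Q2=[]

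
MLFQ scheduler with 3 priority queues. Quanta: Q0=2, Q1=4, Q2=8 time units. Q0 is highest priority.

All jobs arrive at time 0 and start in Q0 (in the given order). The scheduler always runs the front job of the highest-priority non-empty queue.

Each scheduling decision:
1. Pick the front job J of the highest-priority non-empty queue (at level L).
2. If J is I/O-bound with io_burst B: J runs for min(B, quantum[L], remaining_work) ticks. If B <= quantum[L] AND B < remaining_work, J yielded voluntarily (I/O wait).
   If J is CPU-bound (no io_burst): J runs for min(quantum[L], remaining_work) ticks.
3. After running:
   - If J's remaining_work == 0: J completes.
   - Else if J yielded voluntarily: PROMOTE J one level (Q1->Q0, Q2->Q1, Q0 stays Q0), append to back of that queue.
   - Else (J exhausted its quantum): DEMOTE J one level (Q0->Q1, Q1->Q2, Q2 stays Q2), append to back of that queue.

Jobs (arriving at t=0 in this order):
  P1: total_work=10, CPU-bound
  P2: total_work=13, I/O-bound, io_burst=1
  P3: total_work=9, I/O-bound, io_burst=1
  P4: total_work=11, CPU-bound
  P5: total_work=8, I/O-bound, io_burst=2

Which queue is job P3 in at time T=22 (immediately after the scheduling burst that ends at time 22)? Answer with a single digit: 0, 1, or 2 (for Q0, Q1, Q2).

Answer: 0

Derivation:
t=0-2: P1@Q0 runs 2, rem=8, quantum used, demote→Q1. Q0=[P2,P3,P4,P5] Q1=[P1] Q2=[]
t=2-3: P2@Q0 runs 1, rem=12, I/O yield, promote→Q0. Q0=[P3,P4,P5,P2] Q1=[P1] Q2=[]
t=3-4: P3@Q0 runs 1, rem=8, I/O yield, promote→Q0. Q0=[P4,P5,P2,P3] Q1=[P1] Q2=[]
t=4-6: P4@Q0 runs 2, rem=9, quantum used, demote→Q1. Q0=[P5,P2,P3] Q1=[P1,P4] Q2=[]
t=6-8: P5@Q0 runs 2, rem=6, I/O yield, promote→Q0. Q0=[P2,P3,P5] Q1=[P1,P4] Q2=[]
t=8-9: P2@Q0 runs 1, rem=11, I/O yield, promote→Q0. Q0=[P3,P5,P2] Q1=[P1,P4] Q2=[]
t=9-10: P3@Q0 runs 1, rem=7, I/O yield, promote→Q0. Q0=[P5,P2,P3] Q1=[P1,P4] Q2=[]
t=10-12: P5@Q0 runs 2, rem=4, I/O yield, promote→Q0. Q0=[P2,P3,P5] Q1=[P1,P4] Q2=[]
t=12-13: P2@Q0 runs 1, rem=10, I/O yield, promote→Q0. Q0=[P3,P5,P2] Q1=[P1,P4] Q2=[]
t=13-14: P3@Q0 runs 1, rem=6, I/O yield, promote→Q0. Q0=[P5,P2,P3] Q1=[P1,P4] Q2=[]
t=14-16: P5@Q0 runs 2, rem=2, I/O yield, promote→Q0. Q0=[P2,P3,P5] Q1=[P1,P4] Q2=[]
t=16-17: P2@Q0 runs 1, rem=9, I/O yield, promote→Q0. Q0=[P3,P5,P2] Q1=[P1,P4] Q2=[]
t=17-18: P3@Q0 runs 1, rem=5, I/O yield, promote→Q0. Q0=[P5,P2,P3] Q1=[P1,P4] Q2=[]
t=18-20: P5@Q0 runs 2, rem=0, completes. Q0=[P2,P3] Q1=[P1,P4] Q2=[]
t=20-21: P2@Q0 runs 1, rem=8, I/O yield, promote→Q0. Q0=[P3,P2] Q1=[P1,P4] Q2=[]
t=21-22: P3@Q0 runs 1, rem=4, I/O yield, promote→Q0. Q0=[P2,P3] Q1=[P1,P4] Q2=[]
t=22-23: P2@Q0 runs 1, rem=7, I/O yield, promote→Q0. Q0=[P3,P2] Q1=[P1,P4] Q2=[]
t=23-24: P3@Q0 runs 1, rem=3, I/O yield, promote→Q0. Q0=[P2,P3] Q1=[P1,P4] Q2=[]
t=24-25: P2@Q0 runs 1, rem=6, I/O yield, promote→Q0. Q0=[P3,P2] Q1=[P1,P4] Q2=[]
t=25-26: P3@Q0 runs 1, rem=2, I/O yield, promote→Q0. Q0=[P2,P3] Q1=[P1,P4] Q2=[]
t=26-27: P2@Q0 runs 1, rem=5, I/O yield, promote→Q0. Q0=[P3,P2] Q1=[P1,P4] Q2=[]
t=27-28: P3@Q0 runs 1, rem=1, I/O yield, promote→Q0. Q0=[P2,P3] Q1=[P1,P4] Q2=[]
t=28-29: P2@Q0 runs 1, rem=4, I/O yield, promote→Q0. Q0=[P3,P2] Q1=[P1,P4] Q2=[]
t=29-30: P3@Q0 runs 1, rem=0, completes. Q0=[P2] Q1=[P1,P4] Q2=[]
t=30-31: P2@Q0 runs 1, rem=3, I/O yield, promote→Q0. Q0=[P2] Q1=[P1,P4] Q2=[]
t=31-32: P2@Q0 runs 1, rem=2, I/O yield, promote→Q0. Q0=[P2] Q1=[P1,P4] Q2=[]
t=32-33: P2@Q0 runs 1, rem=1, I/O yield, promote→Q0. Q0=[P2] Q1=[P1,P4] Q2=[]
t=33-34: P2@Q0 runs 1, rem=0, completes. Q0=[] Q1=[P1,P4] Q2=[]
t=34-38: P1@Q1 runs 4, rem=4, quantum used, demote→Q2. Q0=[] Q1=[P4] Q2=[P1]
t=38-42: P4@Q1 runs 4, rem=5, quantum used, demote→Q2. Q0=[] Q1=[] Q2=[P1,P4]
t=42-46: P1@Q2 runs 4, rem=0, completes. Q0=[] Q1=[] Q2=[P4]
t=46-51: P4@Q2 runs 5, rem=0, completes. Q0=[] Q1=[] Q2=[]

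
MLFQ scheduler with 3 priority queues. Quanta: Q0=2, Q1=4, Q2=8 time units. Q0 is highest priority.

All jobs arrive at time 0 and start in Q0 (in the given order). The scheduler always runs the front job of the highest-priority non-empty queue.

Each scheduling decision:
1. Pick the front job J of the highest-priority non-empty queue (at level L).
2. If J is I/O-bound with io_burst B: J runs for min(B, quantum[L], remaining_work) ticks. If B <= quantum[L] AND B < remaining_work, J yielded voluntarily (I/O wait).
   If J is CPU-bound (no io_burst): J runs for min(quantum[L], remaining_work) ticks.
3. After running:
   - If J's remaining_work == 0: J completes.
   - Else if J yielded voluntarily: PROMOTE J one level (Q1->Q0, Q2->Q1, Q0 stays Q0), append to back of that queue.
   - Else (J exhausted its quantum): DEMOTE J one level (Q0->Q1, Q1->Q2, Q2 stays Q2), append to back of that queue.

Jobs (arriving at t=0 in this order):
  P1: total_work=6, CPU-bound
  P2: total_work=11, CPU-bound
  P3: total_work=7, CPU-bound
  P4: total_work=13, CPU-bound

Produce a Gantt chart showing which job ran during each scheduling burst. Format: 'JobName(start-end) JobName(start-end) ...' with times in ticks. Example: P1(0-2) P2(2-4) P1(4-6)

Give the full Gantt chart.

t=0-2: P1@Q0 runs 2, rem=4, quantum used, demote→Q1. Q0=[P2,P3,P4] Q1=[P1] Q2=[]
t=2-4: P2@Q0 runs 2, rem=9, quantum used, demote→Q1. Q0=[P3,P4] Q1=[P1,P2] Q2=[]
t=4-6: P3@Q0 runs 2, rem=5, quantum used, demote→Q1. Q0=[P4] Q1=[P1,P2,P3] Q2=[]
t=6-8: P4@Q0 runs 2, rem=11, quantum used, demote→Q1. Q0=[] Q1=[P1,P2,P3,P4] Q2=[]
t=8-12: P1@Q1 runs 4, rem=0, completes. Q0=[] Q1=[P2,P3,P4] Q2=[]
t=12-16: P2@Q1 runs 4, rem=5, quantum used, demote→Q2. Q0=[] Q1=[P3,P4] Q2=[P2]
t=16-20: P3@Q1 runs 4, rem=1, quantum used, demote→Q2. Q0=[] Q1=[P4] Q2=[P2,P3]
t=20-24: P4@Q1 runs 4, rem=7, quantum used, demote→Q2. Q0=[] Q1=[] Q2=[P2,P3,P4]
t=24-29: P2@Q2 runs 5, rem=0, completes. Q0=[] Q1=[] Q2=[P3,P4]
t=29-30: P3@Q2 runs 1, rem=0, completes. Q0=[] Q1=[] Q2=[P4]
t=30-37: P4@Q2 runs 7, rem=0, completes. Q0=[] Q1=[] Q2=[]

Answer: P1(0-2) P2(2-4) P3(4-6) P4(6-8) P1(8-12) P2(12-16) P3(16-20) P4(20-24) P2(24-29) P3(29-30) P4(30-37)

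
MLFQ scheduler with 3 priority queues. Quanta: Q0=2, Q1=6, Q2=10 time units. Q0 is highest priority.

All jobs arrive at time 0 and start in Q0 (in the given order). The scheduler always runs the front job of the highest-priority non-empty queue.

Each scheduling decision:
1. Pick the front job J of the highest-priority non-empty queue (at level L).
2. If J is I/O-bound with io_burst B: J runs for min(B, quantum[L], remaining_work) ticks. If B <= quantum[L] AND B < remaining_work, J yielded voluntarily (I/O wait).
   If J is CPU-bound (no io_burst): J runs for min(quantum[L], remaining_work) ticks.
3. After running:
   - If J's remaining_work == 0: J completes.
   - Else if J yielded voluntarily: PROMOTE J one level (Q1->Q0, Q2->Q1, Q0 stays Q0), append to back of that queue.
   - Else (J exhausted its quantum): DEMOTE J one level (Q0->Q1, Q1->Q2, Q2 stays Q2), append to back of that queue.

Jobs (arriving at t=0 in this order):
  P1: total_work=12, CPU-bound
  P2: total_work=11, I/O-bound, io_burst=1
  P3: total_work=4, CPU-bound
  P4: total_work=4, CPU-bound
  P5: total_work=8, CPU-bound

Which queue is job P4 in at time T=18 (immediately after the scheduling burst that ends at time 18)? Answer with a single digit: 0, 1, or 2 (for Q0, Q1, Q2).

t=0-2: P1@Q0 runs 2, rem=10, quantum used, demote→Q1. Q0=[P2,P3,P4,P5] Q1=[P1] Q2=[]
t=2-3: P2@Q0 runs 1, rem=10, I/O yield, promote→Q0. Q0=[P3,P4,P5,P2] Q1=[P1] Q2=[]
t=3-5: P3@Q0 runs 2, rem=2, quantum used, demote→Q1. Q0=[P4,P5,P2] Q1=[P1,P3] Q2=[]
t=5-7: P4@Q0 runs 2, rem=2, quantum used, demote→Q1. Q0=[P5,P2] Q1=[P1,P3,P4] Q2=[]
t=7-9: P5@Q0 runs 2, rem=6, quantum used, demote→Q1. Q0=[P2] Q1=[P1,P3,P4,P5] Q2=[]
t=9-10: P2@Q0 runs 1, rem=9, I/O yield, promote→Q0. Q0=[P2] Q1=[P1,P3,P4,P5] Q2=[]
t=10-11: P2@Q0 runs 1, rem=8, I/O yield, promote→Q0. Q0=[P2] Q1=[P1,P3,P4,P5] Q2=[]
t=11-12: P2@Q0 runs 1, rem=7, I/O yield, promote→Q0. Q0=[P2] Q1=[P1,P3,P4,P5] Q2=[]
t=12-13: P2@Q0 runs 1, rem=6, I/O yield, promote→Q0. Q0=[P2] Q1=[P1,P3,P4,P5] Q2=[]
t=13-14: P2@Q0 runs 1, rem=5, I/O yield, promote→Q0. Q0=[P2] Q1=[P1,P3,P4,P5] Q2=[]
t=14-15: P2@Q0 runs 1, rem=4, I/O yield, promote→Q0. Q0=[P2] Q1=[P1,P3,P4,P5] Q2=[]
t=15-16: P2@Q0 runs 1, rem=3, I/O yield, promote→Q0. Q0=[P2] Q1=[P1,P3,P4,P5] Q2=[]
t=16-17: P2@Q0 runs 1, rem=2, I/O yield, promote→Q0. Q0=[P2] Q1=[P1,P3,P4,P5] Q2=[]
t=17-18: P2@Q0 runs 1, rem=1, I/O yield, promote→Q0. Q0=[P2] Q1=[P1,P3,P4,P5] Q2=[]
t=18-19: P2@Q0 runs 1, rem=0, completes. Q0=[] Q1=[P1,P3,P4,P5] Q2=[]
t=19-25: P1@Q1 runs 6, rem=4, quantum used, demote→Q2. Q0=[] Q1=[P3,P4,P5] Q2=[P1]
t=25-27: P3@Q1 runs 2, rem=0, completes. Q0=[] Q1=[P4,P5] Q2=[P1]
t=27-29: P4@Q1 runs 2, rem=0, completes. Q0=[] Q1=[P5] Q2=[P1]
t=29-35: P5@Q1 runs 6, rem=0, completes. Q0=[] Q1=[] Q2=[P1]
t=35-39: P1@Q2 runs 4, rem=0, completes. Q0=[] Q1=[] Q2=[]

Answer: 1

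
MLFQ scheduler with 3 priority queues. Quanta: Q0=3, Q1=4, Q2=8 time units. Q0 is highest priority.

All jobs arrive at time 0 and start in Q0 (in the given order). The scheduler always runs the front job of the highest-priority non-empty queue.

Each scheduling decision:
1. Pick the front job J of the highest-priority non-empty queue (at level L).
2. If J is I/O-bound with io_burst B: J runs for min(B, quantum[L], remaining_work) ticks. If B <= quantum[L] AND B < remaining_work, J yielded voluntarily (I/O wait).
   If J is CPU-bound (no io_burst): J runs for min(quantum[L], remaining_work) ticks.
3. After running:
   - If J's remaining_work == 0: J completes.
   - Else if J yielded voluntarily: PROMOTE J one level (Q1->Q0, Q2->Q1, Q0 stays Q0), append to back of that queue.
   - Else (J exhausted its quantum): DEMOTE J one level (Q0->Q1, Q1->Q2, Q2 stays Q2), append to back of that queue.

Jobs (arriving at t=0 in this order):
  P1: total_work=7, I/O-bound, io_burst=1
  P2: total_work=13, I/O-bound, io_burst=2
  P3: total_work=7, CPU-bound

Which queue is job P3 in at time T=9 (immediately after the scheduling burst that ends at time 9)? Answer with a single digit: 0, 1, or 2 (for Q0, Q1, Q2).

Answer: 1

Derivation:
t=0-1: P1@Q0 runs 1, rem=6, I/O yield, promote→Q0. Q0=[P2,P3,P1] Q1=[] Q2=[]
t=1-3: P2@Q0 runs 2, rem=11, I/O yield, promote→Q0. Q0=[P3,P1,P2] Q1=[] Q2=[]
t=3-6: P3@Q0 runs 3, rem=4, quantum used, demote→Q1. Q0=[P1,P2] Q1=[P3] Q2=[]
t=6-7: P1@Q0 runs 1, rem=5, I/O yield, promote→Q0. Q0=[P2,P1] Q1=[P3] Q2=[]
t=7-9: P2@Q0 runs 2, rem=9, I/O yield, promote→Q0. Q0=[P1,P2] Q1=[P3] Q2=[]
t=9-10: P1@Q0 runs 1, rem=4, I/O yield, promote→Q0. Q0=[P2,P1] Q1=[P3] Q2=[]
t=10-12: P2@Q0 runs 2, rem=7, I/O yield, promote→Q0. Q0=[P1,P2] Q1=[P3] Q2=[]
t=12-13: P1@Q0 runs 1, rem=3, I/O yield, promote→Q0. Q0=[P2,P1] Q1=[P3] Q2=[]
t=13-15: P2@Q0 runs 2, rem=5, I/O yield, promote→Q0. Q0=[P1,P2] Q1=[P3] Q2=[]
t=15-16: P1@Q0 runs 1, rem=2, I/O yield, promote→Q0. Q0=[P2,P1] Q1=[P3] Q2=[]
t=16-18: P2@Q0 runs 2, rem=3, I/O yield, promote→Q0. Q0=[P1,P2] Q1=[P3] Q2=[]
t=18-19: P1@Q0 runs 1, rem=1, I/O yield, promote→Q0. Q0=[P2,P1] Q1=[P3] Q2=[]
t=19-21: P2@Q0 runs 2, rem=1, I/O yield, promote→Q0. Q0=[P1,P2] Q1=[P3] Q2=[]
t=21-22: P1@Q0 runs 1, rem=0, completes. Q0=[P2] Q1=[P3] Q2=[]
t=22-23: P2@Q0 runs 1, rem=0, completes. Q0=[] Q1=[P3] Q2=[]
t=23-27: P3@Q1 runs 4, rem=0, completes. Q0=[] Q1=[] Q2=[]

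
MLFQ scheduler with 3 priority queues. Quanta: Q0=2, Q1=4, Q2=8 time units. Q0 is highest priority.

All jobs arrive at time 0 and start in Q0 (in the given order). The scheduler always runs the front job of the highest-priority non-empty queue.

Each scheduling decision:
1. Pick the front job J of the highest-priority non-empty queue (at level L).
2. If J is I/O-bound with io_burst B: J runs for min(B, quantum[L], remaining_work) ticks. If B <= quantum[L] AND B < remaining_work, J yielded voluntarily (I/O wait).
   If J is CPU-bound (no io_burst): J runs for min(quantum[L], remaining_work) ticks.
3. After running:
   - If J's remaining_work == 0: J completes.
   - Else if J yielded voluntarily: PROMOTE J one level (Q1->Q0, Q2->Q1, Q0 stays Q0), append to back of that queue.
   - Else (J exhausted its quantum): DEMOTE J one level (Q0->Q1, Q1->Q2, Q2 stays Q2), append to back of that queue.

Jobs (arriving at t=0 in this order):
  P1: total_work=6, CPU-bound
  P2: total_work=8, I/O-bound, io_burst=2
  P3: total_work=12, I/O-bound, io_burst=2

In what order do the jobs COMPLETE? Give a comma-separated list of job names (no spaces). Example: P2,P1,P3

t=0-2: P1@Q0 runs 2, rem=4, quantum used, demote→Q1. Q0=[P2,P3] Q1=[P1] Q2=[]
t=2-4: P2@Q0 runs 2, rem=6, I/O yield, promote→Q0. Q0=[P3,P2] Q1=[P1] Q2=[]
t=4-6: P3@Q0 runs 2, rem=10, I/O yield, promote→Q0. Q0=[P2,P3] Q1=[P1] Q2=[]
t=6-8: P2@Q0 runs 2, rem=4, I/O yield, promote→Q0. Q0=[P3,P2] Q1=[P1] Q2=[]
t=8-10: P3@Q0 runs 2, rem=8, I/O yield, promote→Q0. Q0=[P2,P3] Q1=[P1] Q2=[]
t=10-12: P2@Q0 runs 2, rem=2, I/O yield, promote→Q0. Q0=[P3,P2] Q1=[P1] Q2=[]
t=12-14: P3@Q0 runs 2, rem=6, I/O yield, promote→Q0. Q0=[P2,P3] Q1=[P1] Q2=[]
t=14-16: P2@Q0 runs 2, rem=0, completes. Q0=[P3] Q1=[P1] Q2=[]
t=16-18: P3@Q0 runs 2, rem=4, I/O yield, promote→Q0. Q0=[P3] Q1=[P1] Q2=[]
t=18-20: P3@Q0 runs 2, rem=2, I/O yield, promote→Q0. Q0=[P3] Q1=[P1] Q2=[]
t=20-22: P3@Q0 runs 2, rem=0, completes. Q0=[] Q1=[P1] Q2=[]
t=22-26: P1@Q1 runs 4, rem=0, completes. Q0=[] Q1=[] Q2=[]

Answer: P2,P3,P1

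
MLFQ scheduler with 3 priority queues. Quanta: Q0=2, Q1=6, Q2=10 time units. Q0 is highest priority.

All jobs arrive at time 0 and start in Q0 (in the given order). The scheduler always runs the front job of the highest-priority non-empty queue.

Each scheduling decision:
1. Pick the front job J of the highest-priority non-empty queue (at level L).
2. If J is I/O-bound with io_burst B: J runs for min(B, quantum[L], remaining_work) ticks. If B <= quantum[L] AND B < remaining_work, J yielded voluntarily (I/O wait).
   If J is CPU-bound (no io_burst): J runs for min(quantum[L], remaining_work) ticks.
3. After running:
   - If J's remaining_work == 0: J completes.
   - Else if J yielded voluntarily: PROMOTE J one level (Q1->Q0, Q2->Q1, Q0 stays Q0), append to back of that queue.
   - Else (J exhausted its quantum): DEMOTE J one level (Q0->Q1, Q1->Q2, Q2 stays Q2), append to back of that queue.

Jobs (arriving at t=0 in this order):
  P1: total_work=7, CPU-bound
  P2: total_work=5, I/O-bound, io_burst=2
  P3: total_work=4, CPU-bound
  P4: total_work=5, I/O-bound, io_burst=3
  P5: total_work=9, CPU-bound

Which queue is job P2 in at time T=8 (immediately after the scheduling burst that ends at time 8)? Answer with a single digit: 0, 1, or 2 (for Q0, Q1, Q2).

Answer: 0

Derivation:
t=0-2: P1@Q0 runs 2, rem=5, quantum used, demote→Q1. Q0=[P2,P3,P4,P5] Q1=[P1] Q2=[]
t=2-4: P2@Q0 runs 2, rem=3, I/O yield, promote→Q0. Q0=[P3,P4,P5,P2] Q1=[P1] Q2=[]
t=4-6: P3@Q0 runs 2, rem=2, quantum used, demote→Q1. Q0=[P4,P5,P2] Q1=[P1,P3] Q2=[]
t=6-8: P4@Q0 runs 2, rem=3, quantum used, demote→Q1. Q0=[P5,P2] Q1=[P1,P3,P4] Q2=[]
t=8-10: P5@Q0 runs 2, rem=7, quantum used, demote→Q1. Q0=[P2] Q1=[P1,P3,P4,P5] Q2=[]
t=10-12: P2@Q0 runs 2, rem=1, I/O yield, promote→Q0. Q0=[P2] Q1=[P1,P3,P4,P5] Q2=[]
t=12-13: P2@Q0 runs 1, rem=0, completes. Q0=[] Q1=[P1,P3,P4,P5] Q2=[]
t=13-18: P1@Q1 runs 5, rem=0, completes. Q0=[] Q1=[P3,P4,P5] Q2=[]
t=18-20: P3@Q1 runs 2, rem=0, completes. Q0=[] Q1=[P4,P5] Q2=[]
t=20-23: P4@Q1 runs 3, rem=0, completes. Q0=[] Q1=[P5] Q2=[]
t=23-29: P5@Q1 runs 6, rem=1, quantum used, demote→Q2. Q0=[] Q1=[] Q2=[P5]
t=29-30: P5@Q2 runs 1, rem=0, completes. Q0=[] Q1=[] Q2=[]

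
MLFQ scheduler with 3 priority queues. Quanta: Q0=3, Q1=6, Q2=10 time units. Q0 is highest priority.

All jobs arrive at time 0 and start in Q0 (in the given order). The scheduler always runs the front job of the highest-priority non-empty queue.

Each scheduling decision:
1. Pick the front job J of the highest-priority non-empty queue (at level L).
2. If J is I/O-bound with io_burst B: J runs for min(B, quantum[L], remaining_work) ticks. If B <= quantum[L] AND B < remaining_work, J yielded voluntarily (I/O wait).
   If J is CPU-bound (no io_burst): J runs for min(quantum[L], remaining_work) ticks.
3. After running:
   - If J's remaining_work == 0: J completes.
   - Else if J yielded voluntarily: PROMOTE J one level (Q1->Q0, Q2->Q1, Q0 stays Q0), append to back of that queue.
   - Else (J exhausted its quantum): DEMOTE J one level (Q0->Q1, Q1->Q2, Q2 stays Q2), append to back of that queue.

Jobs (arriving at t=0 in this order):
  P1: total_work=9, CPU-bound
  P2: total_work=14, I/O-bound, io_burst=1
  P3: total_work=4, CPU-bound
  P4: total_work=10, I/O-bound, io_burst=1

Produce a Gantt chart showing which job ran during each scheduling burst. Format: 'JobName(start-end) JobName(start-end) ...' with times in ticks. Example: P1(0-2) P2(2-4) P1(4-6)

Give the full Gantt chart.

Answer: P1(0-3) P2(3-4) P3(4-7) P4(7-8) P2(8-9) P4(9-10) P2(10-11) P4(11-12) P2(12-13) P4(13-14) P2(14-15) P4(15-16) P2(16-17) P4(17-18) P2(18-19) P4(19-20) P2(20-21) P4(21-22) P2(22-23) P4(23-24) P2(24-25) P4(25-26) P2(26-27) P2(27-28) P2(28-29) P2(29-30) P1(30-36) P3(36-37)

Derivation:
t=0-3: P1@Q0 runs 3, rem=6, quantum used, demote→Q1. Q0=[P2,P3,P4] Q1=[P1] Q2=[]
t=3-4: P2@Q0 runs 1, rem=13, I/O yield, promote→Q0. Q0=[P3,P4,P2] Q1=[P1] Q2=[]
t=4-7: P3@Q0 runs 3, rem=1, quantum used, demote→Q1. Q0=[P4,P2] Q1=[P1,P3] Q2=[]
t=7-8: P4@Q0 runs 1, rem=9, I/O yield, promote→Q0. Q0=[P2,P4] Q1=[P1,P3] Q2=[]
t=8-9: P2@Q0 runs 1, rem=12, I/O yield, promote→Q0. Q0=[P4,P2] Q1=[P1,P3] Q2=[]
t=9-10: P4@Q0 runs 1, rem=8, I/O yield, promote→Q0. Q0=[P2,P4] Q1=[P1,P3] Q2=[]
t=10-11: P2@Q0 runs 1, rem=11, I/O yield, promote→Q0. Q0=[P4,P2] Q1=[P1,P3] Q2=[]
t=11-12: P4@Q0 runs 1, rem=7, I/O yield, promote→Q0. Q0=[P2,P4] Q1=[P1,P3] Q2=[]
t=12-13: P2@Q0 runs 1, rem=10, I/O yield, promote→Q0. Q0=[P4,P2] Q1=[P1,P3] Q2=[]
t=13-14: P4@Q0 runs 1, rem=6, I/O yield, promote→Q0. Q0=[P2,P4] Q1=[P1,P3] Q2=[]
t=14-15: P2@Q0 runs 1, rem=9, I/O yield, promote→Q0. Q0=[P4,P2] Q1=[P1,P3] Q2=[]
t=15-16: P4@Q0 runs 1, rem=5, I/O yield, promote→Q0. Q0=[P2,P4] Q1=[P1,P3] Q2=[]
t=16-17: P2@Q0 runs 1, rem=8, I/O yield, promote→Q0. Q0=[P4,P2] Q1=[P1,P3] Q2=[]
t=17-18: P4@Q0 runs 1, rem=4, I/O yield, promote→Q0. Q0=[P2,P4] Q1=[P1,P3] Q2=[]
t=18-19: P2@Q0 runs 1, rem=7, I/O yield, promote→Q0. Q0=[P4,P2] Q1=[P1,P3] Q2=[]
t=19-20: P4@Q0 runs 1, rem=3, I/O yield, promote→Q0. Q0=[P2,P4] Q1=[P1,P3] Q2=[]
t=20-21: P2@Q0 runs 1, rem=6, I/O yield, promote→Q0. Q0=[P4,P2] Q1=[P1,P3] Q2=[]
t=21-22: P4@Q0 runs 1, rem=2, I/O yield, promote→Q0. Q0=[P2,P4] Q1=[P1,P3] Q2=[]
t=22-23: P2@Q0 runs 1, rem=5, I/O yield, promote→Q0. Q0=[P4,P2] Q1=[P1,P3] Q2=[]
t=23-24: P4@Q0 runs 1, rem=1, I/O yield, promote→Q0. Q0=[P2,P4] Q1=[P1,P3] Q2=[]
t=24-25: P2@Q0 runs 1, rem=4, I/O yield, promote→Q0. Q0=[P4,P2] Q1=[P1,P3] Q2=[]
t=25-26: P4@Q0 runs 1, rem=0, completes. Q0=[P2] Q1=[P1,P3] Q2=[]
t=26-27: P2@Q0 runs 1, rem=3, I/O yield, promote→Q0. Q0=[P2] Q1=[P1,P3] Q2=[]
t=27-28: P2@Q0 runs 1, rem=2, I/O yield, promote→Q0. Q0=[P2] Q1=[P1,P3] Q2=[]
t=28-29: P2@Q0 runs 1, rem=1, I/O yield, promote→Q0. Q0=[P2] Q1=[P1,P3] Q2=[]
t=29-30: P2@Q0 runs 1, rem=0, completes. Q0=[] Q1=[P1,P3] Q2=[]
t=30-36: P1@Q1 runs 6, rem=0, completes. Q0=[] Q1=[P3] Q2=[]
t=36-37: P3@Q1 runs 1, rem=0, completes. Q0=[] Q1=[] Q2=[]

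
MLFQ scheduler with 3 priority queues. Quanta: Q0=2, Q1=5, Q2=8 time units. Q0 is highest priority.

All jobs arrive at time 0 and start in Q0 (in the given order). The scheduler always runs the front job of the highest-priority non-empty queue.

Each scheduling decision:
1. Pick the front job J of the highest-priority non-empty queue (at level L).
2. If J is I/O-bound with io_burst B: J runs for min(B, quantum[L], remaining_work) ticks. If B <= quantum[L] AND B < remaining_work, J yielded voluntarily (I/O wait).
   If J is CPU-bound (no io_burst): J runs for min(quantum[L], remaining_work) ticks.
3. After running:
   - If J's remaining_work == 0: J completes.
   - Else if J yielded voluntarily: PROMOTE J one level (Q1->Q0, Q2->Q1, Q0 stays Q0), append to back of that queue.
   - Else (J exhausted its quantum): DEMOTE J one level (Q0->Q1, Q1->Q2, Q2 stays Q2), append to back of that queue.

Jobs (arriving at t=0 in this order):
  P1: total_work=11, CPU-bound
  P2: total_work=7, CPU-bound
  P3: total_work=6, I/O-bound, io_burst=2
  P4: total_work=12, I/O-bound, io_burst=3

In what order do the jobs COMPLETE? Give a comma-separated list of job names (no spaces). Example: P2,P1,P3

Answer: P3,P2,P4,P1

Derivation:
t=0-2: P1@Q0 runs 2, rem=9, quantum used, demote→Q1. Q0=[P2,P3,P4] Q1=[P1] Q2=[]
t=2-4: P2@Q0 runs 2, rem=5, quantum used, demote→Q1. Q0=[P3,P4] Q1=[P1,P2] Q2=[]
t=4-6: P3@Q0 runs 2, rem=4, I/O yield, promote→Q0. Q0=[P4,P3] Q1=[P1,P2] Q2=[]
t=6-8: P4@Q0 runs 2, rem=10, quantum used, demote→Q1. Q0=[P3] Q1=[P1,P2,P4] Q2=[]
t=8-10: P3@Q0 runs 2, rem=2, I/O yield, promote→Q0. Q0=[P3] Q1=[P1,P2,P4] Q2=[]
t=10-12: P3@Q0 runs 2, rem=0, completes. Q0=[] Q1=[P1,P2,P4] Q2=[]
t=12-17: P1@Q1 runs 5, rem=4, quantum used, demote→Q2. Q0=[] Q1=[P2,P4] Q2=[P1]
t=17-22: P2@Q1 runs 5, rem=0, completes. Q0=[] Q1=[P4] Q2=[P1]
t=22-25: P4@Q1 runs 3, rem=7, I/O yield, promote→Q0. Q0=[P4] Q1=[] Q2=[P1]
t=25-27: P4@Q0 runs 2, rem=5, quantum used, demote→Q1. Q0=[] Q1=[P4] Q2=[P1]
t=27-30: P4@Q1 runs 3, rem=2, I/O yield, promote→Q0. Q0=[P4] Q1=[] Q2=[P1]
t=30-32: P4@Q0 runs 2, rem=0, completes. Q0=[] Q1=[] Q2=[P1]
t=32-36: P1@Q2 runs 4, rem=0, completes. Q0=[] Q1=[] Q2=[]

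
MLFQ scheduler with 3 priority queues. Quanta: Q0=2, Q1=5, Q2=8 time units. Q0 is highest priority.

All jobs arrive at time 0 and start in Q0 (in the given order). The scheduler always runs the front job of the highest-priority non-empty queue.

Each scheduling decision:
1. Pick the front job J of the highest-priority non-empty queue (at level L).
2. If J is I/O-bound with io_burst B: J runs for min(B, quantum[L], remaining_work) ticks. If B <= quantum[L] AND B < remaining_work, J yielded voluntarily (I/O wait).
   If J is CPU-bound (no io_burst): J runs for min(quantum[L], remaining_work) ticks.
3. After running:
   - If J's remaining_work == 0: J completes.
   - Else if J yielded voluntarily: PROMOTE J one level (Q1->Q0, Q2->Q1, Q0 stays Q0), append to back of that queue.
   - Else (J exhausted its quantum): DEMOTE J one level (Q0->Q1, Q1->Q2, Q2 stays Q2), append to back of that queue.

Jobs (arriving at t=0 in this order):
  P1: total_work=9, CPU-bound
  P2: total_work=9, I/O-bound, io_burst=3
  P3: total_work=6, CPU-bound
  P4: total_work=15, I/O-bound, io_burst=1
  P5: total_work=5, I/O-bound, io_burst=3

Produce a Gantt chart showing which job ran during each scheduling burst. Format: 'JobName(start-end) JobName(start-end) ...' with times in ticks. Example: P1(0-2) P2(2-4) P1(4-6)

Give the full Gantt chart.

t=0-2: P1@Q0 runs 2, rem=7, quantum used, demote→Q1. Q0=[P2,P3,P4,P5] Q1=[P1] Q2=[]
t=2-4: P2@Q0 runs 2, rem=7, quantum used, demote→Q1. Q0=[P3,P4,P5] Q1=[P1,P2] Q2=[]
t=4-6: P3@Q0 runs 2, rem=4, quantum used, demote→Q1. Q0=[P4,P5] Q1=[P1,P2,P3] Q2=[]
t=6-7: P4@Q0 runs 1, rem=14, I/O yield, promote→Q0. Q0=[P5,P4] Q1=[P1,P2,P3] Q2=[]
t=7-9: P5@Q0 runs 2, rem=3, quantum used, demote→Q1. Q0=[P4] Q1=[P1,P2,P3,P5] Q2=[]
t=9-10: P4@Q0 runs 1, rem=13, I/O yield, promote→Q0. Q0=[P4] Q1=[P1,P2,P3,P5] Q2=[]
t=10-11: P4@Q0 runs 1, rem=12, I/O yield, promote→Q0. Q0=[P4] Q1=[P1,P2,P3,P5] Q2=[]
t=11-12: P4@Q0 runs 1, rem=11, I/O yield, promote→Q0. Q0=[P4] Q1=[P1,P2,P3,P5] Q2=[]
t=12-13: P4@Q0 runs 1, rem=10, I/O yield, promote→Q0. Q0=[P4] Q1=[P1,P2,P3,P5] Q2=[]
t=13-14: P4@Q0 runs 1, rem=9, I/O yield, promote→Q0. Q0=[P4] Q1=[P1,P2,P3,P5] Q2=[]
t=14-15: P4@Q0 runs 1, rem=8, I/O yield, promote→Q0. Q0=[P4] Q1=[P1,P2,P3,P5] Q2=[]
t=15-16: P4@Q0 runs 1, rem=7, I/O yield, promote→Q0. Q0=[P4] Q1=[P1,P2,P3,P5] Q2=[]
t=16-17: P4@Q0 runs 1, rem=6, I/O yield, promote→Q0. Q0=[P4] Q1=[P1,P2,P3,P5] Q2=[]
t=17-18: P4@Q0 runs 1, rem=5, I/O yield, promote→Q0. Q0=[P4] Q1=[P1,P2,P3,P5] Q2=[]
t=18-19: P4@Q0 runs 1, rem=4, I/O yield, promote→Q0. Q0=[P4] Q1=[P1,P2,P3,P5] Q2=[]
t=19-20: P4@Q0 runs 1, rem=3, I/O yield, promote→Q0. Q0=[P4] Q1=[P1,P2,P3,P5] Q2=[]
t=20-21: P4@Q0 runs 1, rem=2, I/O yield, promote→Q0. Q0=[P4] Q1=[P1,P2,P3,P5] Q2=[]
t=21-22: P4@Q0 runs 1, rem=1, I/O yield, promote→Q0. Q0=[P4] Q1=[P1,P2,P3,P5] Q2=[]
t=22-23: P4@Q0 runs 1, rem=0, completes. Q0=[] Q1=[P1,P2,P3,P5] Q2=[]
t=23-28: P1@Q1 runs 5, rem=2, quantum used, demote→Q2. Q0=[] Q1=[P2,P3,P5] Q2=[P1]
t=28-31: P2@Q1 runs 3, rem=4, I/O yield, promote→Q0. Q0=[P2] Q1=[P3,P5] Q2=[P1]
t=31-33: P2@Q0 runs 2, rem=2, quantum used, demote→Q1. Q0=[] Q1=[P3,P5,P2] Q2=[P1]
t=33-37: P3@Q1 runs 4, rem=0, completes. Q0=[] Q1=[P5,P2] Q2=[P1]
t=37-40: P5@Q1 runs 3, rem=0, completes. Q0=[] Q1=[P2] Q2=[P1]
t=40-42: P2@Q1 runs 2, rem=0, completes. Q0=[] Q1=[] Q2=[P1]
t=42-44: P1@Q2 runs 2, rem=0, completes. Q0=[] Q1=[] Q2=[]

Answer: P1(0-2) P2(2-4) P3(4-6) P4(6-7) P5(7-9) P4(9-10) P4(10-11) P4(11-12) P4(12-13) P4(13-14) P4(14-15) P4(15-16) P4(16-17) P4(17-18) P4(18-19) P4(19-20) P4(20-21) P4(21-22) P4(22-23) P1(23-28) P2(28-31) P2(31-33) P3(33-37) P5(37-40) P2(40-42) P1(42-44)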